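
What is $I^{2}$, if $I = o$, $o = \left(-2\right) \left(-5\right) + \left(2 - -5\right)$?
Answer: $289$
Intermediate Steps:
$o = 17$ ($o = 10 + \left(2 + 5\right) = 10 + 7 = 17$)
$I = 17$
$I^{2} = 17^{2} = 289$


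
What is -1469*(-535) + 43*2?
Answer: 786001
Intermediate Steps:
-1469*(-535) + 43*2 = 785915 + 86 = 786001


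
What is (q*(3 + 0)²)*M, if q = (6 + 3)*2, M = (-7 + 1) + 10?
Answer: 648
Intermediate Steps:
M = 4 (M = -6 + 10 = 4)
q = 18 (q = 9*2 = 18)
(q*(3 + 0)²)*M = (18*(3 + 0)²)*4 = (18*3²)*4 = (18*9)*4 = 162*4 = 648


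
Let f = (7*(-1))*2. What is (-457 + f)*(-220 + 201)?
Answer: 8949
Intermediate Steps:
f = -14 (f = -7*2 = -14)
(-457 + f)*(-220 + 201) = (-457 - 14)*(-220 + 201) = -471*(-19) = 8949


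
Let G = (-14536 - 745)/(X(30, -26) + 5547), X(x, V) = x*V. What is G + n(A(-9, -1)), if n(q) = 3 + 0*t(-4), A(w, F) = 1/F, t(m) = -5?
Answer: -140/681 ≈ -0.20558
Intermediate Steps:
X(x, V) = V*x
n(q) = 3 (n(q) = 3 + 0*(-5) = 3 + 0 = 3)
G = -2183/681 (G = (-14536 - 745)/(-26*30 + 5547) = -15281/(-780 + 5547) = -15281/4767 = -15281*1/4767 = -2183/681 ≈ -3.2056)
G + n(A(-9, -1)) = -2183/681 + 3 = -140/681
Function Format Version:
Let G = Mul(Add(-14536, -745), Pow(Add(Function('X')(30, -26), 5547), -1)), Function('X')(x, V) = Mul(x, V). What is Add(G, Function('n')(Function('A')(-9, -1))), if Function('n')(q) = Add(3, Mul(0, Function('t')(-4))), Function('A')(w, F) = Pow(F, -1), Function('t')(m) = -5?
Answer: Rational(-140, 681) ≈ -0.20558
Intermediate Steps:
Function('X')(x, V) = Mul(V, x)
Function('n')(q) = 3 (Function('n')(q) = Add(3, Mul(0, -5)) = Add(3, 0) = 3)
G = Rational(-2183, 681) (G = Mul(Add(-14536, -745), Pow(Add(Mul(-26, 30), 5547), -1)) = Mul(-15281, Pow(Add(-780, 5547), -1)) = Mul(-15281, Pow(4767, -1)) = Mul(-15281, Rational(1, 4767)) = Rational(-2183, 681) ≈ -3.2056)
Add(G, Function('n')(Function('A')(-9, -1))) = Add(Rational(-2183, 681), 3) = Rational(-140, 681)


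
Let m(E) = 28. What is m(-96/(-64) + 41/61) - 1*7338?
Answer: -7310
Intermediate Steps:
m(-96/(-64) + 41/61) - 1*7338 = 28 - 1*7338 = 28 - 7338 = -7310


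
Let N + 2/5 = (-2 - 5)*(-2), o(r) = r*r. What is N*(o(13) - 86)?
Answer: 5644/5 ≈ 1128.8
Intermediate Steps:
o(r) = r**2
N = 68/5 (N = -2/5 + (-2 - 5)*(-2) = -2/5 - 7*(-2) = -2/5 + 14 = 68/5 ≈ 13.600)
N*(o(13) - 86) = 68*(13**2 - 86)/5 = 68*(169 - 86)/5 = (68/5)*83 = 5644/5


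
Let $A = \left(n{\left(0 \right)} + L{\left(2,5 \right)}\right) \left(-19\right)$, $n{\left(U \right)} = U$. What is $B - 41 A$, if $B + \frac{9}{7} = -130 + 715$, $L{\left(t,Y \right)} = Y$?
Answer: $\frac{31351}{7} \approx 4478.7$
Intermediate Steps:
$B = \frac{4086}{7}$ ($B = - \frac{9}{7} + \left(-130 + 715\right) = - \frac{9}{7} + 585 = \frac{4086}{7} \approx 583.71$)
$A = -95$ ($A = \left(0 + 5\right) \left(-19\right) = 5 \left(-19\right) = -95$)
$B - 41 A = \frac{4086}{7} - -3895 = \frac{4086}{7} + 3895 = \frac{31351}{7}$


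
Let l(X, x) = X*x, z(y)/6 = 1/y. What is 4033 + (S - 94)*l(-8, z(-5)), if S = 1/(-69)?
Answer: 360003/115 ≈ 3130.5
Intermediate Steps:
S = -1/69 ≈ -0.014493
z(y) = 6/y
4033 + (S - 94)*l(-8, z(-5)) = 4033 + (-1/69 - 94)*(-48/(-5)) = 4033 - (-51896)*6*(-⅕)/69 = 4033 - (-51896)*(-6)/(69*5) = 4033 - 6487/69*48/5 = 4033 - 103792/115 = 360003/115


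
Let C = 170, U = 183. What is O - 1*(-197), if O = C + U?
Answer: 550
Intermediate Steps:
O = 353 (O = 170 + 183 = 353)
O - 1*(-197) = 353 - 1*(-197) = 353 + 197 = 550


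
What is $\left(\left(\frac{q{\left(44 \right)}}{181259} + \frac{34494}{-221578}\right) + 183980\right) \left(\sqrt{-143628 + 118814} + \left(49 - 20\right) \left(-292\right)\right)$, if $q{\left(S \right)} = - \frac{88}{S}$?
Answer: $- \frac{428572655774085764}{275089087} + \frac{3694591860121429 i \sqrt{24814}}{20081503351} \approx -1.5579 \cdot 10^{9} + 2.8981 \cdot 10^{7} i$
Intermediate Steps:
$\left(\left(\frac{q{\left(44 \right)}}{181259} + \frac{34494}{-221578}\right) + 183980\right) \left(\sqrt{-143628 + 118814} + \left(49 - 20\right) \left(-292\right)\right) = \left(\left(\frac{\left(-88\right) \frac{1}{44}}{181259} + \frac{34494}{-221578}\right) + 183980\right) \left(\sqrt{-143628 + 118814} + \left(49 - 20\right) \left(-292\right)\right) = \left(\left(\left(-88\right) \frac{1}{44} \cdot \frac{1}{181259} + 34494 \left(- \frac{1}{221578}\right)\right) + 183980\right) \left(\sqrt{-24814} + 29 \left(-292\right)\right) = \left(\left(\left(-2\right) \frac{1}{181259} - \frac{17247}{110789}\right) + 183980\right) \left(i \sqrt{24814} - 8468\right) = \left(\left(- \frac{2}{181259} - \frac{17247}{110789}\right) + 183980\right) \left(-8468 + i \sqrt{24814}\right) = \left(- \frac{3126395551}{20081503351} + 183980\right) \left(-8468 + i \sqrt{24814}\right) = \frac{3694591860121429 \left(-8468 + i \sqrt{24814}\right)}{20081503351} = - \frac{428572655774085764}{275089087} + \frac{3694591860121429 i \sqrt{24814}}{20081503351}$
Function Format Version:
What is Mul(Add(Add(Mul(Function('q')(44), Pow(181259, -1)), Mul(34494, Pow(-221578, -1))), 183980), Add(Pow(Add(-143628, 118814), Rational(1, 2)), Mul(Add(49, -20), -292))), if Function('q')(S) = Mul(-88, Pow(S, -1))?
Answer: Add(Rational(-428572655774085764, 275089087), Mul(Rational(3694591860121429, 20081503351), I, Pow(24814, Rational(1, 2)))) ≈ Add(-1.5579e+9, Mul(2.8981e+7, I))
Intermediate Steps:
Mul(Add(Add(Mul(Function('q')(44), Pow(181259, -1)), Mul(34494, Pow(-221578, -1))), 183980), Add(Pow(Add(-143628, 118814), Rational(1, 2)), Mul(Add(49, -20), -292))) = Mul(Add(Add(Mul(Mul(-88, Pow(44, -1)), Pow(181259, -1)), Mul(34494, Pow(-221578, -1))), 183980), Add(Pow(Add(-143628, 118814), Rational(1, 2)), Mul(Add(49, -20), -292))) = Mul(Add(Add(Mul(Mul(-88, Rational(1, 44)), Rational(1, 181259)), Mul(34494, Rational(-1, 221578))), 183980), Add(Pow(-24814, Rational(1, 2)), Mul(29, -292))) = Mul(Add(Add(Mul(-2, Rational(1, 181259)), Rational(-17247, 110789)), 183980), Add(Mul(I, Pow(24814, Rational(1, 2))), -8468)) = Mul(Add(Add(Rational(-2, 181259), Rational(-17247, 110789)), 183980), Add(-8468, Mul(I, Pow(24814, Rational(1, 2))))) = Mul(Add(Rational(-3126395551, 20081503351), 183980), Add(-8468, Mul(I, Pow(24814, Rational(1, 2))))) = Mul(Rational(3694591860121429, 20081503351), Add(-8468, Mul(I, Pow(24814, Rational(1, 2))))) = Add(Rational(-428572655774085764, 275089087), Mul(Rational(3694591860121429, 20081503351), I, Pow(24814, Rational(1, 2))))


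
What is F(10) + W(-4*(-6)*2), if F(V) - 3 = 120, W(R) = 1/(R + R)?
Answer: 11809/96 ≈ 123.01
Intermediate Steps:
W(R) = 1/(2*R)
F(V) = 123 (F(V) = 3 + 120 = 123)
F(10) + W(-4*(-6)*2) = 123 + 1/(2*((-4*(-6)*2))) = 123 + 1/(2*((24*2))) = 123 + (½)/48 = 123 + (½)*(1/48) = 123 + 1/96 = 11809/96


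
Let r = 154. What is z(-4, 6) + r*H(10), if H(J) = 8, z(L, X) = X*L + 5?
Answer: 1213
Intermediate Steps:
z(L, X) = 5 + L*X (z(L, X) = L*X + 5 = 5 + L*X)
z(-4, 6) + r*H(10) = (5 - 4*6) + 154*8 = (5 - 24) + 1232 = -19 + 1232 = 1213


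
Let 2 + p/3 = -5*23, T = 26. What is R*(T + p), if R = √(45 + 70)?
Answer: -325*√115 ≈ -3485.2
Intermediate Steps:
R = √115 ≈ 10.724
p = -351 (p = -6 + 3*(-5*23) = -6 + 3*(-115) = -6 - 345 = -351)
R*(T + p) = √115*(26 - 351) = √115*(-325) = -325*√115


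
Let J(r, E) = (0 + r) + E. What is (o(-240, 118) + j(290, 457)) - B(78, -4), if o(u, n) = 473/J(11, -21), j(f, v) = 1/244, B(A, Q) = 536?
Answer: -711621/1220 ≈ -583.30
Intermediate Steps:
J(r, E) = E + r (J(r, E) = r + E = E + r)
j(f, v) = 1/244
o(u, n) = -473/10 (o(u, n) = 473/(-21 + 11) = 473/(-10) = 473*(-⅒) = -473/10)
(o(-240, 118) + j(290, 457)) - B(78, -4) = (-473/10 + 1/244) - 1*536 = -57701/1220 - 536 = -711621/1220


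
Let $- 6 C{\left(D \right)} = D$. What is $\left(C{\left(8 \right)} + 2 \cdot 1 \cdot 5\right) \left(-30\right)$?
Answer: $-260$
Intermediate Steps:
$C{\left(D \right)} = - \frac{D}{6}$
$\left(C{\left(8 \right)} + 2 \cdot 1 \cdot 5\right) \left(-30\right) = \left(\left(- \frac{1}{6}\right) 8 + 2 \cdot 1 \cdot 5\right) \left(-30\right) = \left(- \frac{4}{3} + 2 \cdot 5\right) \left(-30\right) = \left(- \frac{4}{3} + 10\right) \left(-30\right) = \frac{26}{3} \left(-30\right) = -260$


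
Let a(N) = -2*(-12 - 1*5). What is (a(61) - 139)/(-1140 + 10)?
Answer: 21/226 ≈ 0.092920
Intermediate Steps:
a(N) = 34 (a(N) = -2*(-12 - 5) = -2*(-17) = 34)
(a(61) - 139)/(-1140 + 10) = (34 - 139)/(-1140 + 10) = -105/(-1130) = -105*(-1/1130) = 21/226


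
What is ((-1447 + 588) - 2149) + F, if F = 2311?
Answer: -697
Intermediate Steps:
((-1447 + 588) - 2149) + F = ((-1447 + 588) - 2149) + 2311 = (-859 - 2149) + 2311 = -3008 + 2311 = -697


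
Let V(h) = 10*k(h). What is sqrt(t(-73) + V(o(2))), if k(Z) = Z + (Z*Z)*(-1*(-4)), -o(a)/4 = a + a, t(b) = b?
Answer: sqrt(10007) ≈ 100.04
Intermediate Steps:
o(a) = -8*a (o(a) = -4*(a + a) = -8*a)
k(Z) = Z + 4*Z**2 (k(Z) = Z + Z**2*4 = Z + 4*Z**2)
V(h) = 10*h*(1 + 4*h) (V(h) = 10*(h*(1 + 4*h)) = 10*h*(1 + 4*h))
sqrt(t(-73) + V(o(2))) = sqrt(-73 + 10*(-8*2)*(1 + 4*(-8*2))) = sqrt(-73 + 10*(-16)*(1 + 4*(-16))) = sqrt(-73 + 10*(-16)*(1 - 64)) = sqrt(-73 + 10*(-16)*(-63)) = sqrt(-73 + 10080) = sqrt(10007)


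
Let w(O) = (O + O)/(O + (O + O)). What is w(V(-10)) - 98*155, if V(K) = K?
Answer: -45568/3 ≈ -15189.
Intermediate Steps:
w(O) = ⅔ (w(O) = (2*O)/(O + 2*O) = (2*O)/((3*O)) = (2*O)*(1/(3*O)) = ⅔)
w(V(-10)) - 98*155 = ⅔ - 98*155 = ⅔ - 1*15190 = ⅔ - 15190 = -45568/3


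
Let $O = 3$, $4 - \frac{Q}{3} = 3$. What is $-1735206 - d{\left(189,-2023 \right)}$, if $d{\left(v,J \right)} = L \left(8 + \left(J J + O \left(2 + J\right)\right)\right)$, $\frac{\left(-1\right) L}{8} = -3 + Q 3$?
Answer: $194415546$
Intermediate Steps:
$Q = 3$ ($Q = 12 - 9 = 3$)
$L = -48$ ($L = - 8 \left(-3 + 3 \cdot 3\right) = - 8 \left(-3 + 9\right) = \left(-8\right) 6 = -48$)
$d{\left(v,J \right)} = -672 - 144 J - 48 J^{2}$ ($d{\left(v,J \right)} = - 48 \left(8 + \left(J J + 3 \left(2 + J\right)\right)\right) = - 48 \left(8 + \left(J^{2} + \left(6 + 3 J\right)\right)\right) = - 48 \left(8 + \left(6 + J^{2} + 3 J\right)\right) = - 48 \left(14 + J^{2} + 3 J\right) = -672 - 144 J - 48 J^{2}$)
$-1735206 - d{\left(189,-2023 \right)} = -1735206 - \left(-672 - -291312 - 48 \left(-2023\right)^{2}\right) = -1735206 - \left(-672 + 291312 - 196441392\right) = -1735206 - -196150752 = -1735206 + 196150752 = 194415546$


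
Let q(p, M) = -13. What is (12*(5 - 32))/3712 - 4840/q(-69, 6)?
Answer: 4490467/12064 ≈ 372.22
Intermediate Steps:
(12*(5 - 32))/3712 - 4840/q(-69, 6) = (12*(5 - 32))/3712 - 4840/(-13) = (12*(-27))*(1/3712) - 4840*(-1/13) = -324*1/3712 + 4840/13 = -81/928 + 4840/13 = 4490467/12064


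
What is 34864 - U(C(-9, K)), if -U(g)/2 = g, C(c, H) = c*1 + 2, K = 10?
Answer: 34850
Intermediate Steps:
C(c, H) = 2 + c (C(c, H) = c + 2 = 2 + c)
U(g) = -2*g
34864 - U(C(-9, K)) = 34864 - (-2)*(2 - 9) = 34864 - (-2)*(-7) = 34864 - 1*14 = 34864 - 14 = 34850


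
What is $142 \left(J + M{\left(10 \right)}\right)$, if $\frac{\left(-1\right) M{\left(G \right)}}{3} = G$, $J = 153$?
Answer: $17466$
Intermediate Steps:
$M{\left(G \right)} = - 3 G$
$142 \left(J + M{\left(10 \right)}\right) = 142 \left(153 - 30\right) = 142 \cdot 123 = 17466$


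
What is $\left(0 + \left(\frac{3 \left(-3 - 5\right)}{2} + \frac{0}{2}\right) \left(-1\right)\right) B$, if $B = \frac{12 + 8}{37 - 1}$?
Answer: $\frac{20}{3} \approx 6.6667$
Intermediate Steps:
$B = \frac{5}{9}$ ($B = \frac{20}{36} = 20 \cdot \frac{1}{36} = \frac{5}{9} \approx 0.55556$)
$\left(0 + \left(\frac{3 \left(-3 - 5\right)}{2} + \frac{0}{2}\right) \left(-1\right)\right) B = \left(0 + \left(\frac{3 \left(-3 - 5\right)}{2} + \frac{0}{2}\right) \left(-1\right)\right) \frac{5}{9} = \left(0 + \left(3 \left(-8\right) \frac{1}{2} + 0 \cdot \frac{1}{2}\right) \left(-1\right)\right) \frac{5}{9} = \left(0 + \left(\left(-24\right) \frac{1}{2} + 0\right) \left(-1\right)\right) \frac{5}{9} = \left(0 + \left(-12 + 0\right) \left(-1\right)\right) \frac{5}{9} = \left(0 - -12\right) \frac{5}{9} = \left(0 + 12\right) \frac{5}{9} = 12 \cdot \frac{5}{9} = \frac{20}{3}$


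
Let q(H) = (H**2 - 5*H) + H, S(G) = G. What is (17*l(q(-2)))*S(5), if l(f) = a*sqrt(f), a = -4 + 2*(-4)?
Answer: -2040*sqrt(3) ≈ -3533.4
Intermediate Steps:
q(H) = H**2 - 4*H
a = -12 (a = -4 - 8 = -12)
l(f) = -12*sqrt(f)
(17*l(q(-2)))*S(5) = (17*(-12*2*sqrt(3)))*5 = (17*(-24*sqrt(3)))*5 = -408*sqrt(3)*5 = -2040*sqrt(3)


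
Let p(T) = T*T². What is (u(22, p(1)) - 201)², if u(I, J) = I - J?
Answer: 32400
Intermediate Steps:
p(T) = T³
(u(22, p(1)) - 201)² = ((22 - 1*1³) - 201)² = ((22 - 1*1) - 201)² = ((22 - 1) - 201)² = (21 - 201)² = (-180)² = 32400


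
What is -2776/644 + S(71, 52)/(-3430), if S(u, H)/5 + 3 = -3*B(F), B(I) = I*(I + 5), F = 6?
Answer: -63389/15778 ≈ -4.0176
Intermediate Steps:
B(I) = I*(5 + I)
S(u, H) = -1005 (S(u, H) = -15 + 5*(-18*(5 + 6)) = -15 + 5*(-18*11) = -15 + 5*(-3*66) = -15 + 5*(-198) = -15 - 990 = -1005)
-2776/644 + S(71, 52)/(-3430) = -2776/644 - 1005/(-3430) = -2776*1/644 - 1005*(-1/3430) = -694/161 + 201/686 = -63389/15778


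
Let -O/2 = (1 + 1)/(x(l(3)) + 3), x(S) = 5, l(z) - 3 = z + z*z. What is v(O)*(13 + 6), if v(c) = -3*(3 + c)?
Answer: -285/2 ≈ -142.50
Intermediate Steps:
l(z) = 3 + z + z² (l(z) = 3 + (z + z*z) = 3 + (z + z²) = 3 + z + z²)
O = -½ (O = -2*(1 + 1)/(5 + 3) = -4/8 = -2*¼ = -½ ≈ -0.50000)
v(c) = -9 - 3*c
v(O)*(13 + 6) = (-9 - 3*(-½))*(13 + 6) = (-9 + 3/2)*19 = -15/2*19 = -285/2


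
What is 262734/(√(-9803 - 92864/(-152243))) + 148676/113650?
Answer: 74338/56825 - 1839138*I*√4636716738355/1492345265 ≈ 1.3082 - 2653.7*I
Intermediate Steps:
262734/(√(-9803 - 92864/(-152243))) + 148676/113650 = 262734/(√(-9803 - 92864*(-1/152243))) + 148676*(1/113650) = 262734/(√(-9803 + 92864/152243)) + 74338/56825 = 262734/(√(-1492345265/152243)) + 74338/56825 = 262734/((I*√4636716738355/21749)) + 74338/56825 = 262734*(-7*I*√4636716738355/1492345265) + 74338/56825 = -1839138*I*√4636716738355/1492345265 + 74338/56825 = 74338/56825 - 1839138*I*√4636716738355/1492345265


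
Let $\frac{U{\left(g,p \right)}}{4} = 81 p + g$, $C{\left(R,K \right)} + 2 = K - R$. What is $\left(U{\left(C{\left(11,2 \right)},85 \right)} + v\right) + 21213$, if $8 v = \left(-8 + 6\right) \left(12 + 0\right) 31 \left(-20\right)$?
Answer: $50569$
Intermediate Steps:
$C{\left(R,K \right)} = -2 + K - R$ ($C{\left(R,K \right)} = -2 + \left(K - R\right) = -2 + K - R$)
$v = 1860$ ($v = \frac{\left(-8 + 6\right) \left(12 + 0\right) 31 \left(-20\right)}{8} = \frac{\left(-2\right) 12 \cdot 31 \left(-20\right)}{8} = \frac{\left(-24\right) 31 \left(-20\right)}{8} = \frac{\left(-744\right) \left(-20\right)}{8} = \frac{1}{8} \cdot 14880 = 1860$)
$U{\left(g,p \right)} = 4 g + 324 p$ ($U{\left(g,p \right)} = 4 \left(81 p + g\right) = 4 \left(g + 81 p\right) = 4 g + 324 p$)
$\left(U{\left(C{\left(11,2 \right)},85 \right)} + v\right) + 21213 = \left(\left(4 \left(-2 + 2 - 11\right) + 324 \cdot 85\right) + 1860\right) + 21213 = \left(\left(4 \left(-2 + 2 - 11\right) + 27540\right) + 1860\right) + 21213 = \left(\left(4 \left(-11\right) + 27540\right) + 1860\right) + 21213 = \left(\left(-44 + 27540\right) + 1860\right) + 21213 = \left(27496 + 1860\right) + 21213 = 29356 + 21213 = 50569$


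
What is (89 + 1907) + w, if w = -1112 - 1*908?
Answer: -24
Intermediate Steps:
w = -2020 (w = -1112 - 908 = -2020)
(89 + 1907) + w = (89 + 1907) - 2020 = 1996 - 2020 = -24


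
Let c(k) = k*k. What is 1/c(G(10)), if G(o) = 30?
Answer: 1/900 ≈ 0.0011111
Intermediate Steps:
c(k) = k²
1/c(G(10)) = 1/(30²) = 1/900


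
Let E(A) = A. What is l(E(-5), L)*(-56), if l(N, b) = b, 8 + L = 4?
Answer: 224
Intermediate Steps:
L = -4 (L = -8 + 4 = -4)
l(E(-5), L)*(-56) = -4*(-56) = 224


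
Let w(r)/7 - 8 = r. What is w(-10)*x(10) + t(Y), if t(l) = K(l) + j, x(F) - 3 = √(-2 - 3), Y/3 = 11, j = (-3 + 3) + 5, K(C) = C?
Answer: -4 - 14*I*√5 ≈ -4.0 - 31.305*I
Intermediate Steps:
j = 5 (j = 0 + 5 = 5)
Y = 33 (Y = 3*11 = 33)
w(r) = 56 + 7*r
x(F) = 3 + I*√5 (x(F) = 3 + √(-2 - 3) = 3 + √(-5) = 3 + I*√5)
t(l) = 5 + l (t(l) = l + 5 = 5 + l)
w(-10)*x(10) + t(Y) = (56 + 7*(-10))*(3 + I*√5) + (5 + 33) = (56 - 70)*(3 + I*√5) + 38 = -14*(3 + I*√5) + 38 = (-42 - 14*I*√5) + 38 = -4 - 14*I*√5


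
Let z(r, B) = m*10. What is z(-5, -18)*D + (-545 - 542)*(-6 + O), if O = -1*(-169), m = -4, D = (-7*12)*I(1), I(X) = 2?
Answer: -170461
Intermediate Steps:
D = -168 (D = -7*12*2 = -84*2 = -168)
O = 169
z(r, B) = -40 (z(r, B) = -4*10 = -40)
z(-5, -18)*D + (-545 - 542)*(-6 + O) = -40*(-168) + (-545 - 542)*(-6 + 169) = 6720 - 1087*163 = 6720 - 177181 = -170461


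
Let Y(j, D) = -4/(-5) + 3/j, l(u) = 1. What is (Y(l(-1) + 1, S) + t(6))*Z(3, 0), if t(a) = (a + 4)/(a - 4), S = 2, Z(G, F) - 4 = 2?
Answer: 219/5 ≈ 43.800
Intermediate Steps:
Z(G, F) = 6 (Z(G, F) = 4 + 2 = 6)
Y(j, D) = 4/5 + 3/j (Y(j, D) = -4*(-1/5) + 3/j = 4/5 + 3/j)
t(a) = (4 + a)/(-4 + a)
(Y(l(-1) + 1, S) + t(6))*Z(3, 0) = ((4/5 + 3/(1 + 1)) + (4 + 6)/(-4 + 6))*6 = ((4/5 + 3/2) + 10/2)*6 = ((4/5 + 3*(1/2)) + (1/2)*10)*6 = ((4/5 + 3/2) + 5)*6 = (23/10 + 5)*6 = (73/10)*6 = 219/5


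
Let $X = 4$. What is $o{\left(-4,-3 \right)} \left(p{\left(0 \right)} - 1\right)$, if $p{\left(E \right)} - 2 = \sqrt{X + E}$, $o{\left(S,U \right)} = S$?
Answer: $-12$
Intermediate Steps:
$p{\left(E \right)} = 2 + \sqrt{4 + E}$
$o{\left(-4,-3 \right)} \left(p{\left(0 \right)} - 1\right) = - 4 \left(\left(2 + \sqrt{4 + 0}\right) - 1\right) = - 4 \left(\left(2 + \sqrt{4}\right) - 1\right) = - 4 \left(\left(2 + 2\right) - 1\right) = - 4 \left(4 - 1\right) = \left(-4\right) 3 = -12$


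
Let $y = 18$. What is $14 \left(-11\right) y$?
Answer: $-2772$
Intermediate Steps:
$14 \left(-11\right) y = 14 \left(-11\right) 18 = \left(-154\right) 18 = -2772$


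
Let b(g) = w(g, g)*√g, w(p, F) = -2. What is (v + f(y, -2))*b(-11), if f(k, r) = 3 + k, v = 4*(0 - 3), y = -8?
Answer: 34*I*√11 ≈ 112.77*I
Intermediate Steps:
v = -12 (v = 4*(-3) = -12)
b(g) = -2*√g
(v + f(y, -2))*b(-11) = (-12 + (3 - 8))*(-2*I*√11) = (-12 - 5)*(-2*I*√11) = -(-34)*I*√11 = 34*I*√11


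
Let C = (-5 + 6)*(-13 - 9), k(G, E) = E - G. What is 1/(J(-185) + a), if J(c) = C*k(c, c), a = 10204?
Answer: 1/10204 ≈ 9.8001e-5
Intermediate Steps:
C = -22 (C = 1*(-22) = -22)
J(c) = 0 (J(c) = -22*(c - c) = -22*0 = 0)
1/(J(-185) + a) = 1/(0 + 10204) = 1/10204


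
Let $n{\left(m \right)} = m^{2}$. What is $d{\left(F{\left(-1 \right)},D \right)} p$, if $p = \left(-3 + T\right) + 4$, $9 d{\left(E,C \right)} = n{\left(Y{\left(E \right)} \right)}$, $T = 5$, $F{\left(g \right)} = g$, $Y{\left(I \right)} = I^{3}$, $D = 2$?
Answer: $\frac{2}{3} \approx 0.66667$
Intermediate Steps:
$d{\left(E,C \right)} = \frac{E^{6}}{9}$ ($d{\left(E,C \right)} = \frac{\left(E^{3}\right)^{2}}{9} = \frac{E^{6}}{9}$)
$p = 6$ ($p = \left(-3 + 5\right) + 4 = 2 + 4 = 6$)
$d{\left(F{\left(-1 \right)},D \right)} p = \frac{\left(-1\right)^{6}}{9} \cdot 6 = \frac{1}{9} \cdot 1 \cdot 6 = \frac{1}{9} \cdot 6 = \frac{2}{3}$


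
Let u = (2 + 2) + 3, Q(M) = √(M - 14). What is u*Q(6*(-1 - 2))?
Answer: 28*I*√2 ≈ 39.598*I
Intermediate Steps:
Q(M) = √(-14 + M)
u = 7 (u = 4 + 3 = 7)
u*Q(6*(-1 - 2)) = 7*√(-14 + 6*(-1 - 2)) = 7*√(-14 + 6*(-3)) = 7*√(-14 - 18) = 7*√(-32) = 7*(4*I*√2) = 28*I*√2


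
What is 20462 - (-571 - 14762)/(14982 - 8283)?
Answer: 45696757/2233 ≈ 20464.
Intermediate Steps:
20462 - (-571 - 14762)/(14982 - 8283) = 20462 - (-15333)/6699 = 20462 - 1*(-5111/2233) = 20462 + 5111/2233 = 45696757/2233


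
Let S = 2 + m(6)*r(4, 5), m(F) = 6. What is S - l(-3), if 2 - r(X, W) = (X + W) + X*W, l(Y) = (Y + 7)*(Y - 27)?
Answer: -40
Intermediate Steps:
l(Y) = (-27 + Y)*(7 + Y) (l(Y) = (7 + Y)*(-27 + Y) = (-27 + Y)*(7 + Y))
r(X, W) = 2 - W - X - W*X (r(X, W) = 2 - ((X + W) + X*W) = 2 - ((W + X) + W*X) = 2 - (W + X + W*X) = 2 + (-W - X - W*X) = 2 - W - X - W*X)
S = -160 (S = 2 + 6*(2 - 1*5 - 1*4 - 1*5*4) = 2 + 6*(2 - 5 - 4 - 20) = 2 + 6*(-27) = 2 - 162 = -160)
S - l(-3) = -160 - (-189 + (-3)**2 - 20*(-3)) = -160 - (-189 + 9 + 60) = -160 - 1*(-120) = -160 + 120 = -40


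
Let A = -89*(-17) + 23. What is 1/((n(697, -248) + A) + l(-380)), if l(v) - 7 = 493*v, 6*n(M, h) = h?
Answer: -3/557515 ≈ -5.3810e-6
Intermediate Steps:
n(M, h) = h/6
l(v) = 7 + 493*v
A = 1536 (A = 1513 + 23 = 1536)
1/((n(697, -248) + A) + l(-380)) = 1/(((⅙)*(-248) + 1536) + (7 + 493*(-380))) = 1/((-124/3 + 1536) + (7 - 187340)) = 1/(4484/3 - 187333) = 1/(-557515/3) = -3/557515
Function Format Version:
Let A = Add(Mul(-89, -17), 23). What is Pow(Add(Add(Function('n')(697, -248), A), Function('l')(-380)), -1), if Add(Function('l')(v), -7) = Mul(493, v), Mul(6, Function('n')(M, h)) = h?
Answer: Rational(-3, 557515) ≈ -5.3810e-6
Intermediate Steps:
Function('n')(M, h) = Mul(Rational(1, 6), h)
Function('l')(v) = Add(7, Mul(493, v))
A = 1536 (A = Add(1513, 23) = 1536)
Pow(Add(Add(Function('n')(697, -248), A), Function('l')(-380)), -1) = Pow(Add(Add(Mul(Rational(1, 6), -248), 1536), Add(7, Mul(493, -380))), -1) = Pow(Add(Add(Rational(-124, 3), 1536), Add(7, -187340)), -1) = Pow(Add(Rational(4484, 3), -187333), -1) = Pow(Rational(-557515, 3), -1) = Rational(-3, 557515)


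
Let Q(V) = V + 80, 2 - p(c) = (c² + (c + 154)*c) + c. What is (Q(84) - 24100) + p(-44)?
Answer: -20986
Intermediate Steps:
p(c) = 2 - c - c² - c*(154 + c) (p(c) = 2 - ((c² + (c + 154)*c) + c) = 2 - ((c² + (154 + c)*c) + c) = 2 - ((c² + c*(154 + c)) + c) = 2 - (c + c² + c*(154 + c)) = 2 + (-c - c² - c*(154 + c)) = 2 - c - c² - c*(154 + c))
Q(V) = 80 + V
(Q(84) - 24100) + p(-44) = ((80 + 84) - 24100) + (2 - 155*(-44) - 2*(-44)²) = (164 - 24100) + (2 + 6820 - 2*1936) = -23936 + (2 + 6820 - 3872) = -23936 + 2950 = -20986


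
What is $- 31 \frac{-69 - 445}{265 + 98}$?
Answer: $\frac{15934}{363} \approx 43.895$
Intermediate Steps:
$- 31 \frac{-69 - 445}{265 + 98} = - 31 \left(- \frac{514}{363}\right) = - 31 \left(\left(-514\right) \frac{1}{363}\right) = \left(-31\right) \left(- \frac{514}{363}\right) = \frac{15934}{363}$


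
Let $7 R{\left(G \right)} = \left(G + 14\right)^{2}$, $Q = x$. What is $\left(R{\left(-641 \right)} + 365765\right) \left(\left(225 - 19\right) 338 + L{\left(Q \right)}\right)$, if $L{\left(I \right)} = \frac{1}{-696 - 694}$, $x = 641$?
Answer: $\frac{142923401369898}{4865} \approx 2.9378 \cdot 10^{10}$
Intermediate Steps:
$Q = 641$
$L{\left(I \right)} = - \frac{1}{1390}$ ($L{\left(I \right)} = \frac{1}{-1390} = - \frac{1}{1390}$)
$R{\left(G \right)} = \frac{\left(14 + G\right)^{2}}{7}$ ($R{\left(G \right)} = \frac{\left(G + 14\right)^{2}}{7} = \frac{\left(14 + G\right)^{2}}{7}$)
$\left(R{\left(-641 \right)} + 365765\right) \left(\left(225 - 19\right) 338 + L{\left(Q \right)}\right) = \left(\frac{\left(14 - 641\right)^{2}}{7} + 365765\right) \left(\left(225 - 19\right) 338 - \frac{1}{1390}\right) = \left(\frac{\left(-627\right)^{2}}{7} + 365765\right) \left(206 \cdot 338 - \frac{1}{1390}\right) = \left(\frac{1}{7} \cdot 393129 + 365765\right) \left(69628 - \frac{1}{1390}\right) = \left(\frac{393129}{7} + 365765\right) \frac{96782919}{1390} = \frac{2953484}{7} \cdot \frac{96782919}{1390} = \frac{142923401369898}{4865}$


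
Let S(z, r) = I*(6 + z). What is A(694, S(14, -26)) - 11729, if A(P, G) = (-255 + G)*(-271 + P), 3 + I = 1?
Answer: -136514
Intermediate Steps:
I = -2 (I = -3 + 1 = -2)
S(z, r) = -12 - 2*z (S(z, r) = -2*(6 + z) = -12 - 2*z)
A(P, G) = (-271 + P)*(-255 + G)
A(694, S(14, -26)) - 11729 = (69105 - 271*(-12 - 2*14) - 255*694 + (-12 - 2*14)*694) - 11729 = (69105 - 271*(-12 - 28) - 176970 + (-12 - 28)*694) - 11729 = (69105 - 271*(-40) - 176970 - 40*694) - 11729 = (69105 + 10840 - 176970 - 27760) - 11729 = -124785 - 11729 = -136514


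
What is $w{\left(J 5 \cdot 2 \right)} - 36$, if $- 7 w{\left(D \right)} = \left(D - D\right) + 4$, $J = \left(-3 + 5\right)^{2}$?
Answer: $- \frac{256}{7} \approx -36.571$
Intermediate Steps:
$J = 4$ ($J = 2^{2} = 4$)
$w{\left(D \right)} = - \frac{4}{7}$ ($w{\left(D \right)} = - \frac{\left(D - D\right) + 4}{7} = - \frac{0 + 4}{7} = \left(- \frac{1}{7}\right) 4 = - \frac{4}{7}$)
$w{\left(J 5 \cdot 2 \right)} - 36 = - \frac{4}{7} - 36 = - \frac{256}{7}$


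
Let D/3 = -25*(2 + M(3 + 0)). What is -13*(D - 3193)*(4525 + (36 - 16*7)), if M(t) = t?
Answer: 206362416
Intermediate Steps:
D = -375 (D = 3*(-25*(2 + (3 + 0))) = 3*(-25*(2 + 3)) = 3*(-25*5) = 3*(-125) = -375)
-13*(D - 3193)*(4525 + (36 - 16*7)) = -13*(-375 - 3193)*(4525 + (36 - 16*7)) = -(-46384)*(4525 + (36 - 112)) = -(-46384)*(4525 - 76) = -(-46384)*4449 = -13*(-15874032) = 206362416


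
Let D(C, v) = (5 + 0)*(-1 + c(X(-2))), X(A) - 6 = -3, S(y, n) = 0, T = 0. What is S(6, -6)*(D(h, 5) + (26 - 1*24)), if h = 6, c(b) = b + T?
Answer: 0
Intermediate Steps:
X(A) = 3 (X(A) = 6 - 3 = 3)
c(b) = b (c(b) = b + 0 = b)
D(C, v) = 10 (D(C, v) = (5 + 0)*(-1 + 3) = 5*2 = 10)
S(6, -6)*(D(h, 5) + (26 - 1*24)) = 0*(10 + (26 - 1*24)) = 0*(10 + (26 - 24)) = 0*(10 + 2) = 0*12 = 0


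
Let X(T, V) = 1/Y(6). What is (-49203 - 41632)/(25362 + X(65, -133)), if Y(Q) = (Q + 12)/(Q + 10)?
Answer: -817515/228266 ≈ -3.5814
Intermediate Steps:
Y(Q) = (12 + Q)/(10 + Q)
X(T, V) = 8/9 (X(T, V) = 1/((12 + 6)/(10 + 6)) = 1/(18/16) = 1/((1/16)*18) = 1/(9/8) = 8/9)
(-49203 - 41632)/(25362 + X(65, -133)) = (-49203 - 41632)/(25362 + 8/9) = -90835/228266/9 = -90835*9/228266 = -817515/228266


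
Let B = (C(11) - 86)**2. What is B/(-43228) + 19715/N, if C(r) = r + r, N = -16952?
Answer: -230418853/183200264 ≈ -1.2577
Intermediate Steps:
C(r) = 2*r
B = 4096 (B = (2*11 - 86)**2 = (22 - 86)**2 = (-64)**2 = 4096)
B/(-43228) + 19715/N = 4096/(-43228) + 19715/(-16952) = 4096*(-1/43228) + 19715*(-1/16952) = -1024/10807 - 19715/16952 = -230418853/183200264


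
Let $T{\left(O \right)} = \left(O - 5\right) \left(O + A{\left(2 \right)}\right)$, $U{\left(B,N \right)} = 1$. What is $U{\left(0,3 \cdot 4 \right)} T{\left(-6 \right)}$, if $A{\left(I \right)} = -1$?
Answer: $77$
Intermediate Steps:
$T{\left(O \right)} = \left(-1 + O\right) \left(-5 + O\right)$ ($T{\left(O \right)} = \left(O - 5\right) \left(O - 1\right) = \left(-5 + O\right) \left(-1 + O\right) = \left(-1 + O\right) \left(-5 + O\right)$)
$U{\left(0,3 \cdot 4 \right)} T{\left(-6 \right)} = 1 \left(5 + \left(-6\right)^{2} - -36\right) = 1 \left(5 + 36 + 36\right) = 1 \cdot 77 = 77$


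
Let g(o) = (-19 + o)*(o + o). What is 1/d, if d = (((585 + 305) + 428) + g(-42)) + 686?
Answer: 1/7128 ≈ 0.00014029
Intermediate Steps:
g(o) = 2*o*(-19 + o) (g(o) = (-19 + o)*(2*o) = 2*o*(-19 + o))
d = 7128 (d = (((585 + 305) + 428) + 2*(-42)*(-19 - 42)) + 686 = ((890 + 428) + 2*(-42)*(-61)) + 686 = (1318 + 5124) + 686 = 6442 + 686 = 7128)
1/d = 1/7128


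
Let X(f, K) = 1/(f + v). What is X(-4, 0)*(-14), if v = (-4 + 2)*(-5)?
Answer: -7/3 ≈ -2.3333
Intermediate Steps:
v = 10 (v = -2*(-5) = 10)
X(f, K) = 1/(10 + f) (X(f, K) = 1/(f + 10) = 1/(10 + f))
X(-4, 0)*(-14) = -14/(10 - 4) = -14/6 = (⅙)*(-14) = -7/3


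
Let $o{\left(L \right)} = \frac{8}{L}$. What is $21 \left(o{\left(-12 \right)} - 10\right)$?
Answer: $-224$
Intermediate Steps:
$21 \left(o{\left(-12 \right)} - 10\right) = 21 \left(\frac{8}{-12} - 10\right) = 21 \left(8 \left(- \frac{1}{12}\right) - 10\right) = 21 \left(- \frac{2}{3} - 10\right) = 21 \left(- \frac{32}{3}\right) = -224$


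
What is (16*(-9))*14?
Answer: -2016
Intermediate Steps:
(16*(-9))*14 = -144*14 = -2016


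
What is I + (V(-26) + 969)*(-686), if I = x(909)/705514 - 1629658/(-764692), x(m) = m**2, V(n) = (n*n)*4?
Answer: -169920849570398975/67437613961 ≈ -2.5197e+6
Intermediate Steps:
V(n) = 4*n**2 (V(n) = n**2*4 = 4*n**2)
I = 222699625583/67437613961 (I = 909**2/705514 - 1629658/(-764692) = 826281*(1/705514) - 1629658*(-1/764692) = 826281/705514 + 814829/382346 = 222699625583/67437613961 ≈ 3.3023)
I + (V(-26) + 969)*(-686) = 222699625583/67437613961 + (4*(-26)**2 + 969)*(-686) = 222699625583/67437613961 + (4*676 + 969)*(-686) = 222699625583/67437613961 + (2704 + 969)*(-686) = 222699625583/67437613961 + 3673*(-686) = 222699625583/67437613961 - 2519678 = -169920849570398975/67437613961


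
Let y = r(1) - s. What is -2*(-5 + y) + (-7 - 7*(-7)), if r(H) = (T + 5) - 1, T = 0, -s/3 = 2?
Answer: 32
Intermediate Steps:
s = -6 (s = -3*2 = -6)
r(H) = 4 (r(H) = (0 + 5) - 1 = 5 - 1 = 4)
y = 10 (y = 4 - 1*(-6) = 4 + 6 = 10)
-2*(-5 + y) + (-7 - 7*(-7)) = -2*(-5 + 10) + (-7 - 7*(-7)) = -2*5 + (-7 + 49) = -10 + 42 = 32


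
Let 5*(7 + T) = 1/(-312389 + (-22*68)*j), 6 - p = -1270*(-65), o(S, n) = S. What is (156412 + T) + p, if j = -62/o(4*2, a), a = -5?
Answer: 111085097474/1503975 ≈ 73861.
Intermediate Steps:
p = -82544 (p = 6 - (-1270)*(-65) = 6 - 1*82550 = 6 - 82550 = -82544)
j = -31/4 (j = -62/(4*2) = -62/8 = -62*1/8 = -31/4 ≈ -7.7500)
T = -10527826/1503975 (T = -7 + 1/(5*(-312389 - 22*68*(-31/4))) = -7 + 1/(5*(-312389 - 1496*(-31/4))) = -7 + 1/(5*(-312389 + 11594)) = -7 + (1/5)/(-300795) = -7 + (1/5)*(-1/300795) = -7 - 1/1503975 = -10527826/1503975 ≈ -7.0000)
(156412 + T) + p = (156412 - 10527826/1503975) - 82544 = 235229209874/1503975 - 82544 = 111085097474/1503975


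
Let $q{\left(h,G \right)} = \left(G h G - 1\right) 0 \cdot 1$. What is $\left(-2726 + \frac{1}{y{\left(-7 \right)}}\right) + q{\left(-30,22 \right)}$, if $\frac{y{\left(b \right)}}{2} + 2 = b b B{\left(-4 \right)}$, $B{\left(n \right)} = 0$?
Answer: $- \frac{10905}{4} \approx -2726.3$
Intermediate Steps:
$y{\left(b \right)} = -4$ ($y{\left(b \right)} = -4 + 2 b b 0 = -4 + 2 b^{2} \cdot 0 = -4 + 2 \cdot 0 = -4 + 0 = -4$)
$q{\left(h,G \right)} = 0$ ($q{\left(h,G \right)} = \left(h G^{2} - 1\right) 0 \cdot 1 = \left(-1 + h G^{2}\right) 0 \cdot 1 = 0 \cdot 1 = 0$)
$\left(-2726 + \frac{1}{y{\left(-7 \right)}}\right) + q{\left(-30,22 \right)} = \left(-2726 + \frac{1}{-4}\right) + 0 = \left(-2726 - \frac{1}{4}\right) + 0 = - \frac{10905}{4} + 0 = - \frac{10905}{4}$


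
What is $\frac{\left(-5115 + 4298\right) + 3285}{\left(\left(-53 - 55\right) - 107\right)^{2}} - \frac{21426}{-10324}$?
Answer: $\frac{507948241}{238613450} \approx 2.1287$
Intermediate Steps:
$\frac{\left(-5115 + 4298\right) + 3285}{\left(\left(-53 - 55\right) - 107\right)^{2}} - \frac{21426}{-10324} = \frac{-817 + 3285}{\left(\left(-53 - 55\right) - 107\right)^{2}} - - \frac{10713}{5162} = \frac{2468}{\left(-108 - 107\right)^{2}} + \frac{10713}{5162} = \frac{2468}{\left(-215\right)^{2}} + \frac{10713}{5162} = \frac{2468}{46225} + \frac{10713}{5162} = \frac{507948241}{238613450}$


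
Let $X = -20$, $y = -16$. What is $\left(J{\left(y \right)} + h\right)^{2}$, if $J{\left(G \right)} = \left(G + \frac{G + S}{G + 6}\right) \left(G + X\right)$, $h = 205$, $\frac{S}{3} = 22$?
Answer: $923521$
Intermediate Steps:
$S = 66$ ($S = 3 \cdot 22 = 66$)
$J{\left(G \right)} = \left(-20 + G\right) \left(G + \frac{66 + G}{6 + G}\right)$ ($J{\left(G \right)} = \left(G + \frac{G + 66}{G + 6}\right) \left(G - 20\right) = \left(G + \frac{66 + G}{6 + G}\right) \left(-20 + G\right) = \left(-20 + G\right) \left(G + \frac{66 + G}{6 + G}\right)$)
$\left(J{\left(y \right)} + h\right)^{2} = \left(\frac{-1320 + \left(-16\right)^{3} - -1184 - 13 \left(-16\right)^{2}}{6 - 16} + 205\right)^{2} = \left(\frac{-1320 - 4096 + 1184 - 3328}{-10} + 205\right)^{2} = \left(- \frac{-1320 - 4096 + 1184 - 3328}{10} + 205\right)^{2} = \left(\left(- \frac{1}{10}\right) \left(-7560\right) + 205\right)^{2} = \left(756 + 205\right)^{2} = 961^{2} = 923521$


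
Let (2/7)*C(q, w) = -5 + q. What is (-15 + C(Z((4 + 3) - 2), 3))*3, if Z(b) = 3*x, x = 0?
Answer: -195/2 ≈ -97.500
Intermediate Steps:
Z(b) = 0 (Z(b) = 3*0 = 0)
C(q, w) = -35/2 + 7*q/2 (C(q, w) = 7*(-5 + q)/2 = -35/2 + 7*q/2)
(-15 + C(Z((4 + 3) - 2), 3))*3 = (-15 + (-35/2 + (7/2)*0))*3 = (-15 + (-35/2 + 0))*3 = (-15 - 35/2)*3 = -65/2*3 = -195/2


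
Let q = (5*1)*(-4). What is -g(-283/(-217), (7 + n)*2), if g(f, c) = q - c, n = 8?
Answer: 50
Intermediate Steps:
q = -20 (q = 5*(-4) = -20)
g(f, c) = -20 - c
-g(-283/(-217), (7 + n)*2) = -(-20 - (7 + 8)*2) = -(-20 - 15*2) = -(-20 - 1*30) = -(-20 - 30) = -1*(-50) = 50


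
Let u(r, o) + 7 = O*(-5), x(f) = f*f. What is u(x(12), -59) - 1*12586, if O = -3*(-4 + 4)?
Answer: -12593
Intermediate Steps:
x(f) = f**2
O = 0 (O = -3*0 = 0)
u(r, o) = -7 (u(r, o) = -7 + 0*(-5) = -7 + 0 = -7)
u(x(12), -59) - 1*12586 = -7 - 1*12586 = -7 - 12586 = -12593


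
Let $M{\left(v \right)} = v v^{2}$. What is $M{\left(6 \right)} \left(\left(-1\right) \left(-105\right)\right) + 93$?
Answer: $22773$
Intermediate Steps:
$M{\left(v \right)} = v^{3}$
$M{\left(6 \right)} \left(\left(-1\right) \left(-105\right)\right) + 93 = 6^{3} \left(\left(-1\right) \left(-105\right)\right) + 93 = 216 \cdot 105 + 93 = 22680 + 93 = 22773$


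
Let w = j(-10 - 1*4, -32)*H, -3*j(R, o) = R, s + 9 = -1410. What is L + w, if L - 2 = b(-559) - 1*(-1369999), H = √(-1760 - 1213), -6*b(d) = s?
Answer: 2740475/2 + 14*I*√2973/3 ≈ 1.3702e+6 + 254.45*I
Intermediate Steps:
s = -1419 (s = -9 - 1410 = -1419)
j(R, o) = -R/3
b(d) = 473/2 (b(d) = -⅙*(-1419) = 473/2)
H = I*√2973 (H = √(-2973) = I*√2973 ≈ 54.525*I)
L = 2740475/2 (L = 2 + (473/2 - 1*(-1369999)) = 2 + (473/2 + 1369999) = 2 + 2740471/2 = 2740475/2 ≈ 1.3702e+6)
w = 14*I*√2973/3 (w = (-(-10 - 1*4)/3)*(I*√2973) = (-(-10 - 4)/3)*(I*√2973) = (-⅓*(-14))*(I*√2973) = 14*(I*√2973)/3 = 14*I*√2973/3 ≈ 254.45*I)
L + w = 2740475/2 + 14*I*√2973/3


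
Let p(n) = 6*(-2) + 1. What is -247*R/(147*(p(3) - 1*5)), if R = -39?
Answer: -3211/784 ≈ -4.0957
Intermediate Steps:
p(n) = -11 (p(n) = -12 + 1 = -11)
-247*R/(147*(p(3) - 1*5)) = -247*(-13/(49*(-11 - 1*5))) = -247*(-13/(49*(-11 - 5))) = -247/((-16*(-49/13))) = -247/784/13 = -247*13/784 = -3211/784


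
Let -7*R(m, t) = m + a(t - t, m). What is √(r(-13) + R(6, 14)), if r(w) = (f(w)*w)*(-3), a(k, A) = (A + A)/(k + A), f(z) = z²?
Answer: √322903/7 ≈ 81.178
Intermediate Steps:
a(k, A) = 2*A/(A + k) (a(k, A) = (2*A)/(A + k) = 2*A/(A + k))
r(w) = -3*w³ (r(w) = (w²*w)*(-3) = w³*(-3) = -3*w³)
R(m, t) = -2/7 - m/7 (R(m, t) = -(m + 2*m/(m + (t - t)))/7 = -(m + 2*m/(m + 0))/7 = -(m + 2*m/m)/7 = -(m + 2)/7 = -(2 + m)/7 = -2/7 - m/7)
√(r(-13) + R(6, 14)) = √(-3*(-13)³ + (-2/7 - ⅐*6)) = √(-3*(-2197) + (-2/7 - 6/7)) = √(6591 - 8/7) = √(46129/7) = √322903/7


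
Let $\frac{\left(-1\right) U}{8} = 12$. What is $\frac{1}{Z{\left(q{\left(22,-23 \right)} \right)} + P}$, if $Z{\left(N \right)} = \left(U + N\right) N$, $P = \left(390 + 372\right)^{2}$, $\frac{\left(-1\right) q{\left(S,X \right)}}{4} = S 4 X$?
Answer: $\frac{1}{65348644} \approx 1.5303 \cdot 10^{-8}$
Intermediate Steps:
$U = -96$ ($U = \left(-8\right) 12 = -96$)
$q{\left(S,X \right)} = - 16 S X$ ($q{\left(S,X \right)} = - 4 S 4 X = - 4 \cdot 4 S X = - 16 S X$)
$P = 580644$ ($P = 762^{2} = 580644$)
$Z{\left(N \right)} = N \left(-96 + N\right)$ ($Z{\left(N \right)} = \left(-96 + N\right) N = N \left(-96 + N\right)$)
$\frac{1}{Z{\left(q{\left(22,-23 \right)} \right)} + P} = \frac{1}{\left(-16\right) 22 \left(-23\right) \left(-96 - 352 \left(-23\right)\right) + 580644} = \frac{1}{8096 \left(-96 + 8096\right) + 580644} = \frac{1}{8096 \cdot 8000 + 580644} = \frac{1}{64768000 + 580644} = \frac{1}{65348644}$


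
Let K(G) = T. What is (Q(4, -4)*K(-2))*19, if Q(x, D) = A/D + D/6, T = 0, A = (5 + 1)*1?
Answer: 0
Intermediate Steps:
A = 6 (A = 6*1 = 6)
K(G) = 0
Q(x, D) = 6/D + D/6
(Q(4, -4)*K(-2))*19 = ((6/(-4) + (⅙)*(-4))*0)*19 = ((6*(-¼) - ⅔)*0)*19 = ((-3/2 - ⅔)*0)*19 = -13/6*0*19 = 0*19 = 0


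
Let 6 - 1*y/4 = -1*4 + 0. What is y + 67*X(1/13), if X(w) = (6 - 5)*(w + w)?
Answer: 654/13 ≈ 50.308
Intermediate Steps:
X(w) = 2*w (X(w) = 1*(2*w) = 2*w)
y = 40 (y = 24 - 4*(-1*4 + 0) = 24 - 4*(-4 + 0) = 24 - 4*(-4) = 24 + 16 = 40)
y + 67*X(1/13) = 40 + 67*(2/13) = 40 + 134/13 = 654/13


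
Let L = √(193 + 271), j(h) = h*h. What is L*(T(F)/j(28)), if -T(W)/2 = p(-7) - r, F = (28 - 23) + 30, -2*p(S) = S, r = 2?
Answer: -3*√29/196 ≈ -0.082426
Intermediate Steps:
p(S) = -S/2
j(h) = h²
F = 35 (F = 5 + 30 = 35)
T(W) = -3 (T(W) = -2*(-½*(-7) - 1*2) = -2*(7/2 - 2) = -2*3/2 = -3)
L = 4*√29 (L = √464 = 4*√29 ≈ 21.541)
L*(T(F)/j(28)) = (4*√29)*(-3/(28²)) = (4*√29)*(-3/784) = -3*√29/196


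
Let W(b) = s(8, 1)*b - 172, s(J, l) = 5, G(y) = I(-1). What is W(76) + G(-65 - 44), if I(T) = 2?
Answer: 210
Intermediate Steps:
G(y) = 2
W(b) = -172 + 5*b (W(b) = 5*b - 172 = -172 + 5*b)
W(76) + G(-65 - 44) = (-172 + 5*76) + 2 = (-172 + 380) + 2 = 208 + 2 = 210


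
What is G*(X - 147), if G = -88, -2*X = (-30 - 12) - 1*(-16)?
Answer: 11792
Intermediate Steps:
X = 13 (X = -((-30 - 12) - 1*(-16))/2 = -(-42 + 16)/2 = -1/2*(-26) = 13)
G*(X - 147) = -88*(13 - 147) = -88*(-134) = 11792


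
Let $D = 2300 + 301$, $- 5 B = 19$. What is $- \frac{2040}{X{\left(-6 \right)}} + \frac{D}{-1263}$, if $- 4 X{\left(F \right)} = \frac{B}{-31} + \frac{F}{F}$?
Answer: $\frac{88721657}{12209} \approx 7266.9$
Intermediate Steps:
$B = - \frac{19}{5}$ ($B = \left(- \frac{1}{5}\right) 19 = - \frac{19}{5} \approx -3.8$)
$D = 2601$
$X{\left(F \right)} = - \frac{87}{310}$ ($X{\left(F \right)} = - \frac{- \frac{19}{5 \left(-31\right)} + \frac{F}{F}}{4} = - \frac{\left(- \frac{19}{5}\right) \left(- \frac{1}{31}\right) + 1}{4} = - \frac{\frac{19}{155} + 1}{4} = \left(- \frac{1}{4}\right) \frac{174}{155} = - \frac{87}{310}$)
$- \frac{2040}{X{\left(-6 \right)}} + \frac{D}{-1263} = - \frac{2040}{- \frac{87}{310}} + \frac{2601}{-1263} = \left(-2040\right) \left(- \frac{310}{87}\right) + 2601 \left(- \frac{1}{1263}\right) = \frac{210800}{29} - \frac{867}{421} = \frac{88721657}{12209}$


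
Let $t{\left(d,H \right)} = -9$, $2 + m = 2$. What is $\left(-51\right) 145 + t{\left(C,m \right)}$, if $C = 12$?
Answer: $-7404$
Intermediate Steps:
$m = 0$ ($m = -2 + 2 = 0$)
$\left(-51\right) 145 + t{\left(C,m \right)} = \left(-51\right) 145 - 9 = -7395 - 9 = -7404$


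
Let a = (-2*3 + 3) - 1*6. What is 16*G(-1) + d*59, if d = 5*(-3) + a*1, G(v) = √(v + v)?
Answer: -1416 + 16*I*√2 ≈ -1416.0 + 22.627*I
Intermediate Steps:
G(v) = √2*√v (G(v) = √(2*v) = √2*√v)
a = -9 (a = (-6 + 3) - 6 = -3 - 6 = -9)
d = -24 (d = 5*(-3) - 9*1 = -15 - 9 = -24)
16*G(-1) + d*59 = 16*(√2*√(-1)) - 24*59 = 16*(√2*I) - 1416 = 16*(I*√2) - 1416 = 16*I*√2 - 1416 = -1416 + 16*I*√2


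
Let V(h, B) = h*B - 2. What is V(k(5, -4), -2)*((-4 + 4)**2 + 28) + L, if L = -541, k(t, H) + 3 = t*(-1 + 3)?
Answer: -989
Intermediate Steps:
k(t, H) = -3 + 2*t (k(t, H) = -3 + t*(-1 + 3) = -3 + t*2 = -3 + 2*t)
V(h, B) = -2 + B*h (V(h, B) = B*h - 2 = -2 + B*h)
V(k(5, -4), -2)*((-4 + 4)**2 + 28) + L = (-2 - 2*(-3 + 2*5))*((-4 + 4)**2 + 28) - 541 = (-2 - 2*(-3 + 10))*(0**2 + 28) - 541 = (-2 - 2*7)*(0 + 28) - 541 = (-2 - 14)*28 - 541 = -16*28 - 541 = -448 - 541 = -989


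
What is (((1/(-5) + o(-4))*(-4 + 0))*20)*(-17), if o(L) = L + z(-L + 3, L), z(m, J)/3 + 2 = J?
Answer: -30192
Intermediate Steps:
z(m, J) = -6 + 3*J
o(L) = -6 + 4*L (o(L) = L + (-6 + 3*L) = -6 + 4*L)
(((1/(-5) + o(-4))*(-4 + 0))*20)*(-17) = (((1/(-5) + (-6 + 4*(-4)))*(-4 + 0))*20)*(-17) = (((1*(-⅕) + (-6 - 16))*(-4))*20)*(-17) = (((-⅕ - 22)*(-4))*20)*(-17) = (-111/5*(-4)*20)*(-17) = ((444/5)*20)*(-17) = 1776*(-17) = -30192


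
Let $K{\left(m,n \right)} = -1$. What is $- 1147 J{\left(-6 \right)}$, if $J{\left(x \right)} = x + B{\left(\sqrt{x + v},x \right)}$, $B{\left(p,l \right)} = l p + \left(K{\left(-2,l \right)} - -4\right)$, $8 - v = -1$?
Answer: $3441 + 6882 \sqrt{3} \approx 15361.0$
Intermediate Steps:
$v = 9$ ($v = 8 - -1 = 8 + 1 = 9$)
$B{\left(p,l \right)} = 3 + l p$ ($B{\left(p,l \right)} = l p - -3 = l p + \left(-1 + 4\right) = l p + 3 = 3 + l p$)
$J{\left(x \right)} = 3 + x + x \sqrt{9 + x}$ ($J{\left(x \right)} = x + \left(3 + x \sqrt{x + 9}\right) = x + \left(3 + x \sqrt{9 + x}\right) = 3 + x + x \sqrt{9 + x}$)
$- 1147 J{\left(-6 \right)} = - 1147 \left(3 - 6 - 6 \sqrt{9 - 6}\right) = - 1147 \left(3 - 6 - 6 \sqrt{3}\right) = - 1147 \left(-3 - 6 \sqrt{3}\right) = 3441 + 6882 \sqrt{3}$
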